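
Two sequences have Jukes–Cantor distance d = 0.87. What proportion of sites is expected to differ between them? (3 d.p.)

0.515

p = (3/4)(1 − e^(−4d/3)) = 0.75 × (1 − e^(-1.16)) = 0.75 × (1 − 0.313486) = 0.514886.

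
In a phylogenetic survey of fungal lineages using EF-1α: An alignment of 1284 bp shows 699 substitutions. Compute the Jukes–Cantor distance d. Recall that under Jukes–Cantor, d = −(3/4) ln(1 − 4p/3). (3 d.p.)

0.971

p = 699/1284 ≈ 0.544393.
d = −(3/4) ln(1 − 4p/3) = −0.75 ln(1 − 0.725857) = −0.75 ln(0.274143)
  = −0.75 × (-1.294105) = 0.970579 substitutions/site.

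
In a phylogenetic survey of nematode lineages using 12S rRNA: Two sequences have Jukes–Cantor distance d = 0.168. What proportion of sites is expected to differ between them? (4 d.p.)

0.1505

p = (3/4)(1 − e^(−4d/3)) = 0.75 × (1 − e^(-0.224)) = 0.75 × (1 − 0.799315) = 0.150514.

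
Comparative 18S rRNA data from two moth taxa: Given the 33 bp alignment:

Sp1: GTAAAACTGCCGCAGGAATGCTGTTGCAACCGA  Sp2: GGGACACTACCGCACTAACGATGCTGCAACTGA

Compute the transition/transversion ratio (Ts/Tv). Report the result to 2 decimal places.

Transitions are A↔G and C↔T; transversions are all other mismatches.
Transitions: 5. Transversions: 5.
R = 5/5 = 1.00.

1.00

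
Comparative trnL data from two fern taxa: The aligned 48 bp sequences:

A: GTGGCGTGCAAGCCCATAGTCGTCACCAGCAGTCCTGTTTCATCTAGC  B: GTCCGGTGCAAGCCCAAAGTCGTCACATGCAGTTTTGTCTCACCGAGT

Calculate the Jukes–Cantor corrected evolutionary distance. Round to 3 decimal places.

The sequences differ at 12 of 48 sites, so p = 12/48 = 0.25.
d = −(3/4) ln(1 − 4p/3) = −0.75 ln(1 − 0.333333) = −0.75 ln(0.666667)
  = −0.75 × (-0.405465) = 0.304099 substitutions/site.

0.304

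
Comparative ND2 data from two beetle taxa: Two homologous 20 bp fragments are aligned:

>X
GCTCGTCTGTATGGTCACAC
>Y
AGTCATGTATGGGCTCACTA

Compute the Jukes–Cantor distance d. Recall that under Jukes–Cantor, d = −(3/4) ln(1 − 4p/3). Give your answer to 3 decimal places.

The sequences differ at 10 of 20 sites (1, 2, 5, 7, 9, 11, 12, 14, 19, 20), so p = 10/20 = 0.5.
d = −(3/4) ln(1 − 4p/3) = −0.75 ln(1 − 0.666667) = −0.75 ln(0.333333)
  = −0.75 × (-1.098613) = 0.823960 substitutions/site.

0.824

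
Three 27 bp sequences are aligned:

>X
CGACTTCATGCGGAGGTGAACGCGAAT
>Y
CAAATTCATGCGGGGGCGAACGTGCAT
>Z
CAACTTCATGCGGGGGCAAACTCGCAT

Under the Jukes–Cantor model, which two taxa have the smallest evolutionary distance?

Y and Z

X–Y: 6/27 differ, p = 0.222, d = 0.264.
X–Z: 6/27 differ, p = 0.222, d = 0.264.
Y–Z: 4/27 differ, p = 0.148, d = 0.165.
The smallest distance is between Y and Z.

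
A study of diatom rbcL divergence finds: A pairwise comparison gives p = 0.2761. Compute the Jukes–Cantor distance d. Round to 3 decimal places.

0.344

d = −(3/4) ln(1 − 4p/3) = −0.75 ln(1 − 0.368133) = −0.75 ln(0.631867)
  = −0.75 × (-0.459076) = 0.344307 substitutions/site.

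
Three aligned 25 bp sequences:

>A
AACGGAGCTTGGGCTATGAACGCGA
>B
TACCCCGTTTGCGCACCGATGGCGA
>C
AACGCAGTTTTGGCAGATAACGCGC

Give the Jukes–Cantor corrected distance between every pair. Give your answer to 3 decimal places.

d(A,B) = 0.663, d(A,C) = 0.417, d(B,C) = 0.663

A–B: 11/25 sites differ → p = 0.44, d = −0.75 ln(1 − 0.586667) = 0.662626 ≈ 0.663.
A–C: 8/25 sites differ → p = 0.32, d = −0.75 ln(1 − 0.426667) = 0.417216 ≈ 0.417.
B–C: 11/25 sites differ → p = 0.44, d = −0.75 ln(1 − 0.586667) = 0.662626 ≈ 0.663.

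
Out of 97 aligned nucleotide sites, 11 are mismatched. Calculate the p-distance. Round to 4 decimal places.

p = 11/97 = 0.113402… ≈ 0.1134 (to 4 d.p.).

0.1134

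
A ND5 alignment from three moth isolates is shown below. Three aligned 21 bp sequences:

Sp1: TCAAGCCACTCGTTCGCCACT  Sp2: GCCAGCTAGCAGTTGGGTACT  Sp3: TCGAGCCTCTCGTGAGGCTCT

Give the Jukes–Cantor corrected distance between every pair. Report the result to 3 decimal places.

Sp1–Sp2: 9/21 sites differ → p ≈ 0.428571, d = −0.75 ln(1 − 0.571428) = 0.635472 ≈ 0.635.
Sp1–Sp3: 6/21 sites differ → p ≈ 0.285714, d = −0.75 ln(1 − 0.380952) = 0.359679 ≈ 0.360.
Sp2–Sp3: 11/21 sites differ → p ≈ 0.52381, d = −0.75 ln(1 − 0.698413) = 0.899023 ≈ 0.899.

d(Sp1,Sp2) = 0.635, d(Sp1,Sp3) = 0.360, d(Sp2,Sp3) = 0.899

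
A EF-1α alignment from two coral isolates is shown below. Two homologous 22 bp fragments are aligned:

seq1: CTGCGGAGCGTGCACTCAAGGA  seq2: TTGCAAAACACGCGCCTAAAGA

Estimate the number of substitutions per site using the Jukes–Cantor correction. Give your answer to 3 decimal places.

The sequences differ at 10 of 22 sites (1, 5, 6, 8, 10, 11, 14, 16, 17, 20), so p = 10/22 ≈ 0.454545.
d = −(3/4) ln(1 − 4p/3) = −0.75 ln(1 − 0.60606) = −0.75 ln(0.39394)
  = −0.75 × (-0.931557) = 0.698668 substitutions/site.

0.699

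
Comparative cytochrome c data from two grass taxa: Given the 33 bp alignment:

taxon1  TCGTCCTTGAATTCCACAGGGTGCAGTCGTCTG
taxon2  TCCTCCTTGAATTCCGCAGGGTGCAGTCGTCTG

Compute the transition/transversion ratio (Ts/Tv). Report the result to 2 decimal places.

1.00

Transitions are A↔G and C↔T; transversions are all other mismatches.
Transitions: 1. Transversions: 1.
R = 1/1 = 1.00.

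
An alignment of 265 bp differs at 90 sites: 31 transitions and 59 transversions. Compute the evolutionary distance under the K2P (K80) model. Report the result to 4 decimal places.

0.4523

P = 31/265 ≈ 0.116981 and Q = 59/265 ≈ 0.222642.
Under the Kimura two-parameter model, d = −½ ln(1 − 2P − Q) − ¼ ln(1 − 2Q).
1 − 2P − Q = 0.543396, giving −½ ln(0.543396) = 0.304958.
1 − 2Q = 0.554716, giving −¼ ln(0.554716) = 0.147325.
d = 0.304958 + 0.147325 = 0.452283.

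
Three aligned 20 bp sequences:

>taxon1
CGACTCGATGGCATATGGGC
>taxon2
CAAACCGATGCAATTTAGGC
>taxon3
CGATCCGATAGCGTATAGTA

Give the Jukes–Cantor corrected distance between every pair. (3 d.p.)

d(taxon1,taxon2) = 0.471, d(taxon1,taxon3) = 0.471, d(taxon2,taxon3) = 0.687

taxon1–taxon2: 7/20 sites differ → p = 0.35, d = −0.75 ln(1 − 0.466667) = 0.471457 ≈ 0.471.
taxon1–taxon3: 7/20 sites differ → p = 0.35, d = −0.75 ln(1 − 0.466667) = 0.471457 ≈ 0.471.
taxon2–taxon3: 9/20 sites differ → p = 0.45, d = −0.75 ln(1 − 0.6) = 0.687218 ≈ 0.687.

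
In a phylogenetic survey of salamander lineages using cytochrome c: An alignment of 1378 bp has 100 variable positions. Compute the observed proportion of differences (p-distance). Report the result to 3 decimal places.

p = 100/1378 = 0.072568… ≈ 0.073 (to 3 d.p.).

0.073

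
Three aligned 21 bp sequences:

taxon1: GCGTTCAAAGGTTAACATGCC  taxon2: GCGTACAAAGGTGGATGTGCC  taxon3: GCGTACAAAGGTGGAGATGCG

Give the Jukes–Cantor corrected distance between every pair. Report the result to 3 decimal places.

taxon1–taxon2: 5/21 sites differ → p ≈ 0.238095, d = −0.75 ln(1 − 0.31746) = 0.286451 ≈ 0.286.
taxon1–taxon3: 5/21 sites differ → p ≈ 0.238095, d = −0.75 ln(1 − 0.31746) = 0.286451 ≈ 0.286.
taxon2–taxon3: 3/21 sites differ → p ≈ 0.142857, d = −0.75 ln(1 − 0.190476) = 0.158482 ≈ 0.158.

d(taxon1,taxon2) = 0.286, d(taxon1,taxon3) = 0.286, d(taxon2,taxon3) = 0.158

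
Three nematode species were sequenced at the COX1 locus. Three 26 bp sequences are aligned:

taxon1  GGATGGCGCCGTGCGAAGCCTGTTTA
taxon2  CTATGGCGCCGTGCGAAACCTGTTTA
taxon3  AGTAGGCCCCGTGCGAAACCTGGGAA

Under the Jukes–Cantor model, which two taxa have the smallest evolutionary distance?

taxon1 and taxon2

taxon1–taxon2: 3/26 differ, p = 0.115, d = 0.125.
taxon1–taxon3: 8/26 differ, p = 0.308, d = 0.396.
taxon2–taxon3: 8/26 differ, p = 0.308, d = 0.396.
The smallest distance is between taxon1 and taxon2.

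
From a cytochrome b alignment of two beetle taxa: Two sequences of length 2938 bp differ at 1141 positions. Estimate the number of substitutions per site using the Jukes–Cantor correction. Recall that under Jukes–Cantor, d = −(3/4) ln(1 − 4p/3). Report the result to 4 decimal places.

0.5471

p = 1141/2938 ≈ 0.388359.
d = −(3/4) ln(1 − 4p/3) = −0.75 ln(1 − 0.517812) = −0.75 ln(0.482188)
  = −0.75 × (-0.729421) = 0.547066 substitutions/site.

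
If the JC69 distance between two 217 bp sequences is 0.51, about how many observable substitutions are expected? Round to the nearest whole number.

Invert JC69: p = (3/4)(1 − e^(−4d/3)) = 0.75 × (1 − e^(-0.68)) = 0.75 × (1 − 0.506617) = 0.370037.
Expected differing sites = pL ≈ 0.370037 × 217 = 80.298029 ≈ 80.

80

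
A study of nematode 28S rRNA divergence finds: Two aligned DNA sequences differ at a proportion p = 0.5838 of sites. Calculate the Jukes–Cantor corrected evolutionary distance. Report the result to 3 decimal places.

1.130

d = −(3/4) ln(1 − 4p/3) = −0.75 ln(1 − 0.7784) = −0.75 ln(0.2216)
  = −0.75 × (-1.506881) = 1.130161 substitutions/site.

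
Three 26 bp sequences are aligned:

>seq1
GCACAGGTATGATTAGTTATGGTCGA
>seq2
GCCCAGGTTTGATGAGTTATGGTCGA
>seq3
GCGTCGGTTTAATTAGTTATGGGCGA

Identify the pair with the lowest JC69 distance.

seq1–seq2: 3/26 differ, p = 0.115, d = 0.125.
seq1–seq3: 6/26 differ, p = 0.231, d = 0.276.
seq2–seq3: 6/26 differ, p = 0.231, d = 0.276.
The smallest distance is between seq1 and seq2.

seq1 and seq2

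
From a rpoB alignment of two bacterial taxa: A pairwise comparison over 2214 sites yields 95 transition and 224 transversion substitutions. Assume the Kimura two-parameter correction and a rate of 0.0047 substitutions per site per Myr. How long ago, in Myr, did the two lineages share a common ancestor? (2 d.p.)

17.02

P = 95/2214 ≈ 0.042909 and Q = 224/2214 ≈ 0.101174.
Under the Kimura two-parameter model, d = −½ ln(1 − 2P − Q) − ¼ ln(1 − 2Q).
1 − 2P − Q = 0.813008, giving −½ ln(0.813008) = 0.103507.
1 − 2Q = 0.797652, giving −¼ ln(0.797652) = 0.056521.
d = 0.103507 + 0.056521 = 0.160028.
Under a molecular clock d = 2μt, so t = d/(2μ) = 0.160028 / (2 × 0.0047) = 17.02 Myr.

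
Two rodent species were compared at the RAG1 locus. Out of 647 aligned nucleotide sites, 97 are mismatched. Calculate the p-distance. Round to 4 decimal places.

p = 97/647 = 0.149922… ≈ 0.1499 (to 4 d.p.).

0.1499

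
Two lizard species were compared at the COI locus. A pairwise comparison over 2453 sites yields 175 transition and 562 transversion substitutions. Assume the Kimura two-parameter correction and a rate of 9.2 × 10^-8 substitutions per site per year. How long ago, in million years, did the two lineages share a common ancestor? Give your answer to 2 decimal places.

2.10

P = 175/2453 ≈ 0.071341 and Q = 562/2453 ≈ 0.229107.
Under the Kimura two-parameter model, d = −½ ln(1 − 2P − Q) − ¼ ln(1 − 2Q).
1 − 2P − Q = 0.628211, giving −½ ln(0.628211) = 0.232440.
1 − 2Q = 0.541786, giving −¼ ln(0.541786) = 0.153221.
d = 0.232440 + 0.153221 = 0.385661.
Under a molecular clock d = 2μt, so t = d/(2μ) = 0.385661 / (2 × 9.2 × 10^-8) = 2.10 million years.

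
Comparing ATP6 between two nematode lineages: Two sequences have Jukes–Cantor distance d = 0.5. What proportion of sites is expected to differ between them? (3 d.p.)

p = (3/4)(1 − e^(−4d/3)) = 0.75 × (1 − e^(-0.666667)) = 0.75 × (1 − 0.513417) = 0.364937.

0.365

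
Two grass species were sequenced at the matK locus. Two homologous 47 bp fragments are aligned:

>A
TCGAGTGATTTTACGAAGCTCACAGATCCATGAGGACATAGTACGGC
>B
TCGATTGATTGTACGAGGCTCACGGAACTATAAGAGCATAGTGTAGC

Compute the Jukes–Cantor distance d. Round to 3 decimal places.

The sequences differ at 12 of 47 sites, so p = 12/47 ≈ 0.255319.
d = −(3/4) ln(1 − 4p/3) = −0.75 ln(1 − 0.340425) = −0.75 ln(0.659575)
  = −0.75 × (-0.416160) = 0.312120 substitutions/site.

0.312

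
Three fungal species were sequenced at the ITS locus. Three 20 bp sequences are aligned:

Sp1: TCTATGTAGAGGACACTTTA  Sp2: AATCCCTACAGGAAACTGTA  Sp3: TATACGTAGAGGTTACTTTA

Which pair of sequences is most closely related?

Sp1 and Sp3

Sp1–Sp2: 8/20 differ, p = 0.400, d = 0.572.
Sp1–Sp3: 4/20 differ, p = 0.200, d = 0.233.
Sp2–Sp3: 7/20 differ, p = 0.350, d = 0.471.
The smallest distance is between Sp1 and Sp3.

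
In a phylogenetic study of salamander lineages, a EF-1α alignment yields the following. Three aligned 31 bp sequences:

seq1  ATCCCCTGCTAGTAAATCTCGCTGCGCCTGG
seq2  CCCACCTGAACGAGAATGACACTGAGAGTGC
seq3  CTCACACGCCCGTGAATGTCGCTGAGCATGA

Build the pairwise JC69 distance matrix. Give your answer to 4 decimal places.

seq1–seq2: 15/31 sites differ → p ≈ 0.483871, d = −0.75 ln(1 − 0.645161) = 0.777068 ≈ 0.7771.
seq1–seq3: 11/31 sites differ → p ≈ 0.354839, d = −0.75 ln(1 − 0.473119) = 0.480585 ≈ 0.4806.
seq2–seq3: 11/31 sites differ → p ≈ 0.354839, d = −0.75 ln(1 − 0.473119) = 0.480585 ≈ 0.4806.

d(seq1,seq2) = 0.7771, d(seq1,seq3) = 0.4806, d(seq2,seq3) = 0.4806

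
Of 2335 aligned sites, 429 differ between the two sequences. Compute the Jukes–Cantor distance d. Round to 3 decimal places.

0.211

p = 429/2335 ≈ 0.183726.
d = −(3/4) ln(1 − 4p/3) = −0.75 ln(1 − 0.244968) = −0.75 ln(0.755032)
  = −0.75 × (-0.280995) = 0.210746 substitutions/site.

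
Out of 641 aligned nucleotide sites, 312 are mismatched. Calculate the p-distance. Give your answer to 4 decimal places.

0.4867

p = 312/641 = 0.486739… ≈ 0.4867 (to 4 d.p.).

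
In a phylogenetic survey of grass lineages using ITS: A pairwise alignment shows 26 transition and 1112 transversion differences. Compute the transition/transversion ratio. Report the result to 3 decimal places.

R = 26/1112 = 0.023381… ≈ 0.023 (to 3 d.p.).

0.023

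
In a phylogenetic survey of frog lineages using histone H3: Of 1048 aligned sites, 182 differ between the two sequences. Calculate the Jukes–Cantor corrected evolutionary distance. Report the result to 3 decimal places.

0.198

p = 182/1048 ≈ 0.173664.
d = −(3/4) ln(1 − 4p/3) = −0.75 ln(1 − 0.231552) = −0.75 ln(0.768448)
  = −0.75 × (-0.263382) = 0.197537 substitutions/site.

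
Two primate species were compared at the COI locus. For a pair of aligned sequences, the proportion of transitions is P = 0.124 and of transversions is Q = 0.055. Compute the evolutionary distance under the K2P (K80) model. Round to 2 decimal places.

0.21

Under the Kimura two-parameter model, d = −½ ln(1 − 2P − Q) − ¼ ln(1 − 2Q).
1 − 2P − Q = 0.697, giving −½ ln(0.697) = 0.180485.
1 − 2Q = 0.89, giving −¼ ln(0.89) = 0.029133.
d = 0.180485 + 0.029133 = 0.209618.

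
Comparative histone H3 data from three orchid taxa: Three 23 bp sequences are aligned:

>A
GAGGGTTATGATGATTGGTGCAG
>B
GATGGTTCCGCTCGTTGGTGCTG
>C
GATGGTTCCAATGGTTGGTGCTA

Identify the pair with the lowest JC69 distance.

A–B: 7/23 differ, p = 0.304, d = 0.390.
A–C: 7/23 differ, p = 0.304, d = 0.390.
B–C: 4/23 differ, p = 0.174, d = 0.198.
The smallest distance is between B and C.

B and C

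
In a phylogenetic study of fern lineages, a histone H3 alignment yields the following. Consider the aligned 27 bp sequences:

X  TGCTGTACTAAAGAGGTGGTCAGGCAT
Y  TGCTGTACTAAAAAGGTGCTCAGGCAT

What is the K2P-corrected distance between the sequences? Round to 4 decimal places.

0.0781

Of 27 sites, 1 differences are transitions and 1 are transversions, so P = 1/27 ≈ 0.037037 and Q = 1/27 ≈ 0.037037.
Under the Kimura two-parameter model, d = −½ ln(1 − 2P − Q) − ¼ ln(1 − 2Q).
1 − 2P − Q = 0.888889, giving −½ ln(0.888889) = 0.058891.
1 − 2Q = 0.925926, giving −¼ ln(0.925926) = 0.019240.
d = 0.058891 + 0.019240 = 0.078131.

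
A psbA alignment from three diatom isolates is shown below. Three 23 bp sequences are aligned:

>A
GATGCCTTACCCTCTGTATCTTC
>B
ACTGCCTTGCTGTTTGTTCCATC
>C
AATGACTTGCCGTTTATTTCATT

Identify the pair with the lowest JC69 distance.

A–B: 9/23 differ, p = 0.391, d = 0.553.
A–C: 9/23 differ, p = 0.391, d = 0.553.
B–C: 6/23 differ, p = 0.261, d = 0.321.
The smallest distance is between B and C.

B and C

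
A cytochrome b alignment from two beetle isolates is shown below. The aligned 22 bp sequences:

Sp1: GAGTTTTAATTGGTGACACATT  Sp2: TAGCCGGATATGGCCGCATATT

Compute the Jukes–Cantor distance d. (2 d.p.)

0.82

The sequences differ at 11 of 22 sites, so p = 11/22 = 0.5.
d = −(3/4) ln(1 − 4p/3) = −0.75 ln(1 − 0.666667) = −0.75 ln(0.333333)
  = −0.75 × (-1.098613) = 0.823960 substitutions/site.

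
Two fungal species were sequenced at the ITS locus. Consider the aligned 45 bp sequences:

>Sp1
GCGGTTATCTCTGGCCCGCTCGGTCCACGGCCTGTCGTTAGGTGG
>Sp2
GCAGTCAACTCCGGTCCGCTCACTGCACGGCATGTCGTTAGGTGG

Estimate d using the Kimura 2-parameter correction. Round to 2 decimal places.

Of 45 sites, 5 differences are transitions and 4 are transversions, so P = 5/45 ≈ 0.111111 and Q = 4/45 ≈ 0.088889.
Under the Kimura two-parameter model, d = −½ ln(1 − 2P − Q) − ¼ ln(1 − 2Q).
1 − 2P − Q = 0.688889, giving −½ ln(0.688889) = 0.186338.
1 − 2Q = 0.822222, giving −¼ ln(0.822222) = 0.048936.
d = 0.186338 + 0.048936 = 0.235274.

0.24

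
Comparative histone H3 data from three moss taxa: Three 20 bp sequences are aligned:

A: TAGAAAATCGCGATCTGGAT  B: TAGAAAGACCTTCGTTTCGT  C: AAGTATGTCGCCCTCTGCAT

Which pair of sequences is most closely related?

A–B: 11/20 differ, p = 0.550, d = 0.991.
A–C: 7/20 differ, p = 0.350, d = 0.471.
B–C: 11/20 differ, p = 0.550, d = 0.991.
The smallest distance is between A and C.

A and C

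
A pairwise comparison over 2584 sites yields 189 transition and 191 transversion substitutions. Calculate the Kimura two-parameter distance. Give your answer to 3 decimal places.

P = 189/2584 ≈ 0.073142 and Q = 191/2584 ≈ 0.073916.
Under the Kimura two-parameter model, d = −½ ln(1 − 2P − Q) − ¼ ln(1 − 2Q).
1 − 2P − Q = 0.7798, giving −½ ln(0.7798) = 0.124359.
1 − 2Q = 0.852168, giving −¼ ln(0.852168) = 0.039993.
d = 0.124359 + 0.039993 = 0.164352.

0.164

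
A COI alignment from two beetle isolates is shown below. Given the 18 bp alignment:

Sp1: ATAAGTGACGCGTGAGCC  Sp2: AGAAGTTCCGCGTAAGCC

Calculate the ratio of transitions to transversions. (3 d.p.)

0.333

Transitions are A↔G and C↔T; transversions are all other mismatches.
Transitions: 1. Transversions: 3.
R = 1/3 = 0.333333… ≈ 0.333 (to 3 d.p.).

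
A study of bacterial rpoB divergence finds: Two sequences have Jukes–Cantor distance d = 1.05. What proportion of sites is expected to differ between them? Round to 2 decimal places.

p = (3/4)(1 − e^(−4d/3)) = 0.75 × (1 − e^(-1.4)) = 0.75 × (1 − 0.246597) = 0.565052.

0.57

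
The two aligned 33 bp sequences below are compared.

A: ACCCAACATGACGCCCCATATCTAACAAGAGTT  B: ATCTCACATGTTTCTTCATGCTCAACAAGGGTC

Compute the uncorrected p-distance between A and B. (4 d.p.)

0.4242

The sequences differ at 14 of 33 positions.
p = 14/33 = 0.424242… ≈ 0.4242 (to 4 d.p.).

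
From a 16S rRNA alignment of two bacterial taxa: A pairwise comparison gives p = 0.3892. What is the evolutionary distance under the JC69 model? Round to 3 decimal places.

0.549

d = −(3/4) ln(1 − 4p/3) = −0.75 ln(1 − 0.518933) = −0.75 ln(0.481067)
  = −0.75 × (-0.731749) = 0.548812 substitutions/site.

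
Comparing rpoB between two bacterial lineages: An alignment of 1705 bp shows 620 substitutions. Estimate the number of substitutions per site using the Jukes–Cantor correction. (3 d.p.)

p = 620/1705 ≈ 0.363636.
d = −(3/4) ln(1 − 4p/3) = −0.75 ln(1 − 0.484848) = −0.75 ln(0.515152)
  = −0.75 × (-0.663293) = 0.497470 substitutions/site.

0.497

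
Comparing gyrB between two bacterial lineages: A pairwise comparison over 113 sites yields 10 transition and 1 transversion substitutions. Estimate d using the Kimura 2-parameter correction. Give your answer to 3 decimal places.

P = 10/113 ≈ 0.088496 and Q = 1/113 ≈ 0.00885.
Under the Kimura two-parameter model, d = −½ ln(1 − 2P − Q) − ¼ ln(1 − 2Q).
1 − 2P − Q = 0.814158, giving −½ ln(0.814158) = 0.102800.
1 − 2Q = 0.9823, giving −¼ ln(0.9823) = 0.004465.
d = 0.102800 + 0.004465 = 0.107265.

0.107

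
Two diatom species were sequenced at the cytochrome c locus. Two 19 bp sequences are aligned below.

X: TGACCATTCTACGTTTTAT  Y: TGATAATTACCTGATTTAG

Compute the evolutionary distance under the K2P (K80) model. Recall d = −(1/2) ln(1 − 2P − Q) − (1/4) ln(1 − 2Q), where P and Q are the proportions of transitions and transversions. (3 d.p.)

0.619

Of 19 sites, 3 differences are transitions and 5 are transversions, so P = 3/19 ≈ 0.157895 and Q = 5/19 ≈ 0.263158.
Under the Kimura two-parameter model, d = −½ ln(1 − 2P − Q) − ¼ ln(1 − 2Q).
1 − 2P − Q = 0.421052, giving −½ ln(0.421052) = 0.432499.
1 − 2Q = 0.473684, giving −¼ ln(0.473684) = 0.186804.
d = 0.432499 + 0.186804 = 0.619303.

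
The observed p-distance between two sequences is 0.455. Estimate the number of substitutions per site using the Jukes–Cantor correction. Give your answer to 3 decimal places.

0.700

d = −(3/4) ln(1 − 4p/3) = −0.75 ln(1 − 0.606667) = −0.75 ln(0.393333)
  = −0.75 × (-0.933099) = 0.699824 substitutions/site.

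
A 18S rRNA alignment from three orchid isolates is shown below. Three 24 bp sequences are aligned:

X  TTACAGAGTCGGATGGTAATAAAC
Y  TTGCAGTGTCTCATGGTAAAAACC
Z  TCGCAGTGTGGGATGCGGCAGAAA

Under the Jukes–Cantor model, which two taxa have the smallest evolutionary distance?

X and Y

X–Y: 6/24 differ, p = 0.250, d = 0.304.
X–Z: 11/24 differ, p = 0.458, d = 0.708.
Y–Z: 11/24 differ, p = 0.458, d = 0.708.
The smallest distance is between X and Y.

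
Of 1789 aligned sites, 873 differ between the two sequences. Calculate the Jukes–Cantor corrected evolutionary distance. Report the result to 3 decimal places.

p = 873/1789 ≈ 0.487982.
d = −(3/4) ln(1 − 4p/3) = −0.75 ln(1 − 0.650643) = −0.75 ln(0.349357)
  = −0.75 × (-1.051661) = 0.788746 substitutions/site.

0.789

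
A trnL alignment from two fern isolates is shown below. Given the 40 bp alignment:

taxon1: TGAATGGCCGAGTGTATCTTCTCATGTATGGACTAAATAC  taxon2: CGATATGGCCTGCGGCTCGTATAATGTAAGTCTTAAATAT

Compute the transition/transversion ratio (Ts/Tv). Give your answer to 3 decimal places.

0.286

Transitions are A↔G and C↔T; transversions are all other mismatches.
Transitions: 4. Transversions: 14.
R = 4/14 = 0.285714… ≈ 0.286 (to 3 d.p.).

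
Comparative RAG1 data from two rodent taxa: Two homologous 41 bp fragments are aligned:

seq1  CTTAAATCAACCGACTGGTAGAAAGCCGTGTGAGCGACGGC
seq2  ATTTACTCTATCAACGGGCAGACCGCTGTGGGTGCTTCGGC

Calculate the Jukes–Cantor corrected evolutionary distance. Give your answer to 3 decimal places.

The sequences differ at 15 of 41 sites, so p = 15/41 ≈ 0.365854.
d = −(3/4) ln(1 − 4p/3) = −0.75 ln(1 − 0.487805) = −0.75 ln(0.512195)
  = −0.75 × (-0.669050) = 0.501788 substitutions/site.

0.502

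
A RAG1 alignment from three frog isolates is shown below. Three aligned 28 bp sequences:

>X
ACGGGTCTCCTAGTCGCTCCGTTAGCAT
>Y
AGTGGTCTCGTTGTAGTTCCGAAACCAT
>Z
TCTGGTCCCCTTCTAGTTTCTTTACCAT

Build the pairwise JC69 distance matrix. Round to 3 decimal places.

X–Y: 9/28 sites differ → p ≈ 0.321429, d = −0.75 ln(1 − 0.428572) = 0.419713 ≈ 0.420.
X–Z: 10/28 sites differ → p ≈ 0.357143, d = −0.75 ln(1 − 0.476191) = 0.484971 ≈ 0.485.
Y–Z: 9/28 sites differ → p ≈ 0.321429, d = −0.75 ln(1 − 0.428572) = 0.419713 ≈ 0.420.

d(X,Y) = 0.420, d(X,Z) = 0.485, d(Y,Z) = 0.420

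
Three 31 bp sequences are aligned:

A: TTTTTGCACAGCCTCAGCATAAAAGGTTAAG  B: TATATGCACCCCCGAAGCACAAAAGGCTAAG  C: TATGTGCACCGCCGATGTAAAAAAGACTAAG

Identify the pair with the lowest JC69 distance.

A–B: 8/31 differ, p = 0.258, d = 0.316.
A–C: 10/31 differ, p = 0.323, d = 0.422.
B–C: 6/31 differ, p = 0.194, d = 0.224.
The smallest distance is between B and C.

B and C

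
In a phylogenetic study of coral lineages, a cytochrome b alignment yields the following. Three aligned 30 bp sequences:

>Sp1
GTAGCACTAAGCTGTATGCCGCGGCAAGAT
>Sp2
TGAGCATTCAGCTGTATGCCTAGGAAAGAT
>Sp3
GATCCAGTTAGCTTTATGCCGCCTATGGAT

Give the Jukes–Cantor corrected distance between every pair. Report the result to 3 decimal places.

d(Sp1,Sp2) = 0.280, d(Sp1,Sp3) = 0.503, d(Sp2,Sp3) = 0.647

Sp1–Sp2: 7/30 sites differ → p ≈ 0.233333, d = −0.75 ln(1 − 0.311111) = 0.279506 ≈ 0.280.
Sp1–Sp3: 11/30 sites differ → p ≈ 0.366667, d = −0.75 ln(1 − 0.488889) = 0.503376 ≈ 0.503.
Sp2–Sp3: 13/30 sites differ → p ≈ 0.433333, d = −0.75 ln(1 − 0.577777) = 0.646666 ≈ 0.647.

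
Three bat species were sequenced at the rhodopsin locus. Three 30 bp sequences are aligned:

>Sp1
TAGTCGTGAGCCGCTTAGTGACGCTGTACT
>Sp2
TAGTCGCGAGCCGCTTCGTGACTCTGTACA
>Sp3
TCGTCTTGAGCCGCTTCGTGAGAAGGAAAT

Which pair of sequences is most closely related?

Sp1–Sp2: 4/30 differ, p = 0.133, d = 0.147.
Sp1–Sp3: 9/30 differ, p = 0.300, d = 0.383.
Sp2–Sp3: 10/30 differ, p = 0.333, d = 0.441.
The smallest distance is between Sp1 and Sp2.

Sp1 and Sp2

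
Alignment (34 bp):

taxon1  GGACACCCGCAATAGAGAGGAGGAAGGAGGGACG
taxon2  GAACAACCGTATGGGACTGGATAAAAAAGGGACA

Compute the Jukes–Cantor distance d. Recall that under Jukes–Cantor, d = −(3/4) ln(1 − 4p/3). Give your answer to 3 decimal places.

0.535

The sequences differ at 13 of 34 sites, so p = 13/34 ≈ 0.382353.
d = −(3/4) ln(1 − 4p/3) = −0.75 ln(1 − 0.509804) = −0.75 ln(0.490196)
  = −0.75 × (-0.712950) = 0.534713 substitutions/site.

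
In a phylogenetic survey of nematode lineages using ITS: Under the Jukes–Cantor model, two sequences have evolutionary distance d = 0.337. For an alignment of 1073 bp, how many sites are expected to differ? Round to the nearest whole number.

291

Invert JC69: p = (3/4)(1 − e^(−4d/3)) = 0.75 × (1 − e^(-0.449333)) = 0.75 × (1 − 0.638054) = 0.271460.
Expected differing sites = pL ≈ 0.271460 × 1073 = 291.27658 ≈ 291.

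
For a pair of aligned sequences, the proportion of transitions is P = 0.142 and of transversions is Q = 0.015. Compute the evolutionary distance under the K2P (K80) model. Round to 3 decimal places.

0.185

Under the Kimura two-parameter model, d = −½ ln(1 − 2P − Q) − ¼ ln(1 − 2Q).
1 − 2P − Q = 0.701, giving −½ ln(0.701) = 0.177624.
1 − 2Q = 0.97, giving −¼ ln(0.97) = 0.007615.
d = 0.177624 + 0.007615 = 0.185239.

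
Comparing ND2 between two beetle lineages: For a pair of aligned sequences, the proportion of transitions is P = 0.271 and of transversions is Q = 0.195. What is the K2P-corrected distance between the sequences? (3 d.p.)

0.791

Under the Kimura two-parameter model, d = −½ ln(1 − 2P − Q) − ¼ ln(1 − 2Q).
1 − 2P − Q = 0.263, giving −½ ln(0.263) = 0.667801.
1 − 2Q = 0.61, giving −¼ ln(0.61) = 0.123574.
d = 0.667801 + 0.123574 = 0.791375.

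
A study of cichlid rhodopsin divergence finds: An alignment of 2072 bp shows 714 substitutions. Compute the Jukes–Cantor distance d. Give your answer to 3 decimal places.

0.461

p = 714/2072 ≈ 0.344595.
d = −(3/4) ln(1 − 4p/3) = −0.75 ln(1 − 0.45946) = −0.75 ln(0.54054)
  = −0.75 × (-0.615187) = 0.461390 substitutions/site.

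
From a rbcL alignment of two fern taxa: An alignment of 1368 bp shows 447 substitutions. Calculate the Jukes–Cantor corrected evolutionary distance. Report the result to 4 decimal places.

0.4291

p = 447/1368 ≈ 0.326754.
d = −(3/4) ln(1 − 4p/3) = −0.75 ln(1 − 0.435672) = −0.75 ln(0.564328)
  = −0.75 × (-0.572120) = 0.429090 substitutions/site.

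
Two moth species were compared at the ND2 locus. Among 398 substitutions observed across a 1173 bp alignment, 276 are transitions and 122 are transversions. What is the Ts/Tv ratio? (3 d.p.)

2.262

R = 276/122 = 2.262295… ≈ 2.262 (to 3 d.p.).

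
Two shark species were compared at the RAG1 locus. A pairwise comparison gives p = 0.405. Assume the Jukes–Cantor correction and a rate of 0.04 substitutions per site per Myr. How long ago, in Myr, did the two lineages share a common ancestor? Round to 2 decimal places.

7.28

d = −(3/4) ln(1 − 4p/3) = −0.75 ln(1 − 0.54) = −0.75 ln(0.46)
  = −0.75 × (-0.776529) = 0.582397 substitutions/site.
Under a molecular clock d = 2μt, so t = d/(2μ) = 0.582397 / (2 × 0.04) = 7.28 Myr.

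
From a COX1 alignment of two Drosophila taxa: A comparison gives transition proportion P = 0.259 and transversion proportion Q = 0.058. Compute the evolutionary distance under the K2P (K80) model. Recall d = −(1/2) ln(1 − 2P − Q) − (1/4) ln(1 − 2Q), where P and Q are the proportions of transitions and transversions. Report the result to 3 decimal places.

Under the Kimura two-parameter model, d = −½ ln(1 − 2P − Q) − ¼ ln(1 − 2Q).
1 − 2P − Q = 0.424, giving −½ ln(0.424) = 0.429011.
1 − 2Q = 0.884, giving −¼ ln(0.884) = 0.030825.
d = 0.429011 + 0.030825 = 0.459836.

0.460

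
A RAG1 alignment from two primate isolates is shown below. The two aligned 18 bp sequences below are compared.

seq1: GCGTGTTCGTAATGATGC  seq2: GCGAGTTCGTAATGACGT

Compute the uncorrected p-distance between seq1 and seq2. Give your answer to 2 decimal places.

The sequences differ at 3 of 18 positions (sites 4, 16, 18).
p = 3/18 = 0.166666… ≈ 0.17 (to 2 d.p.).

0.17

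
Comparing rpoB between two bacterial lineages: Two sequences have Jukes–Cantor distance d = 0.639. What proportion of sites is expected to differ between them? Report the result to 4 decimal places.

p = (3/4)(1 − e^(−4d/3)) = 0.75 × (1 − e^(-0.852)) = 0.75 × (1 − 0.426561) = 0.430079.

0.4301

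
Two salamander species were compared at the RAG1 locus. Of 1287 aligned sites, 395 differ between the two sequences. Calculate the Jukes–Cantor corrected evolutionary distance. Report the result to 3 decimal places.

p = 395/1287 ≈ 0.306915.
d = −(3/4) ln(1 − 4p/3) = −0.75 ln(1 − 0.40922) = −0.75 ln(0.59078)
  = −0.75 × (-0.526312) = 0.394734 substitutions/site.

0.395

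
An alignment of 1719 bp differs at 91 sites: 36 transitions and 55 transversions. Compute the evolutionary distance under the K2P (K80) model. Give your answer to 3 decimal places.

P = 36/1719 ≈ 0.020942 and Q = 55/1719 ≈ 0.031995.
Under the Kimura two-parameter model, d = −½ ln(1 − 2P − Q) − ¼ ln(1 − 2Q).
1 − 2P − Q = 0.926121, giving −½ ln(0.926121) = 0.038375.
1 − 2Q = 0.93601, giving −¼ ln(0.93601) = 0.016532.
d = 0.038375 + 0.016532 = 0.054907.

0.055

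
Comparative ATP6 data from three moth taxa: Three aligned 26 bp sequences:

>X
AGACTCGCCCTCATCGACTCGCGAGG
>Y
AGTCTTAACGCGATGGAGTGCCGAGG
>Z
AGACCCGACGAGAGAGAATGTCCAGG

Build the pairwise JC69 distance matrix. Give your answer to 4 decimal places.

d(X,Y) = 0.6228, d(X,Z) = 0.6228, d(Y,Z) = 0.5393

X–Y: 11/26 sites differ → p ≈ 0.423077, d = −0.75 ln(1 − 0.564103) = 0.622762 ≈ 0.6228.
X–Z: 11/26 sites differ → p ≈ 0.423077, d = −0.75 ln(1 − 0.564103) = 0.622762 ≈ 0.6228.
Y–Z: 10/26 sites differ → p ≈ 0.384615, d = −0.75 ln(1 − 0.51282) = 0.539341 ≈ 0.5393.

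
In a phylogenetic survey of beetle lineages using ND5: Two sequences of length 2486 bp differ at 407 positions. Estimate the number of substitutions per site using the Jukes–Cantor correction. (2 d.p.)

0.18

p = 407/2486 ≈ 0.163717.
d = −(3/4) ln(1 − 4p/3) = −0.75 ln(1 − 0.218289) = −0.75 ln(0.781711)
  = −0.75 × (-0.246270) = 0.184703 substitutions/site.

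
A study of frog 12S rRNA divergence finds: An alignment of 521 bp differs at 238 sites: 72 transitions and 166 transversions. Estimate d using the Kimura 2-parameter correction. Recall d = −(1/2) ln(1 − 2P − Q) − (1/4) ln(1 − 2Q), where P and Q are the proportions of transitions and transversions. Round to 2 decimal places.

P = 72/521 ≈ 0.138196 and Q = 166/521 ≈ 0.318618.
Under the Kimura two-parameter model, d = −½ ln(1 − 2P − Q) − ¼ ln(1 − 2Q).
1 − 2P − Q = 0.40499, giving −½ ln(0.40499) = 0.451946.
1 − 2Q = 0.362764, giving −¼ ln(0.362764) = 0.253501.
d = 0.451946 + 0.253501 = 0.705447.

0.71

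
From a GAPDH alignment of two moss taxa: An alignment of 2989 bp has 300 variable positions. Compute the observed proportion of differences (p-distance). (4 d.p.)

0.1004

p = 300/2989 = 0.100368… ≈ 0.1004 (to 4 d.p.).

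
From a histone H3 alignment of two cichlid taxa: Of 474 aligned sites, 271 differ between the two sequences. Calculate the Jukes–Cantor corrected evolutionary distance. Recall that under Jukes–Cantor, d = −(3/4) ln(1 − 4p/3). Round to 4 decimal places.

1.0776

p = 271/474 ≈ 0.57173.
d = −(3/4) ln(1 − 4p/3) = −0.75 ln(1 − 0.762307) = −0.75 ln(0.237693)
  = −0.75 × (-1.436775) = 1.077581 substitutions/site.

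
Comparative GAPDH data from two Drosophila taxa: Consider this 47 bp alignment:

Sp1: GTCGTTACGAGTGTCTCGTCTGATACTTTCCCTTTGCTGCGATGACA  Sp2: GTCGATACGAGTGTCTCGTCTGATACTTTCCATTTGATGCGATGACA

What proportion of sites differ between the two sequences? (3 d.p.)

0.064

The sequences differ at 3 of 47 positions (sites 5, 32, 37).
p = 3/47 = 0.063829… ≈ 0.064 (to 3 d.p.).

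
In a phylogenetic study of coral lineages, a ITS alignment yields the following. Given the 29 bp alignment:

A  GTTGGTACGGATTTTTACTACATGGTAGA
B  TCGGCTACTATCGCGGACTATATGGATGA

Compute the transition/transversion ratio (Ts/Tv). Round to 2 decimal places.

Transitions are A↔G and C↔T; transversions are all other mismatches.
Transitions: 5. Transversions: 10.
R = 5/10 = 0.50.

0.50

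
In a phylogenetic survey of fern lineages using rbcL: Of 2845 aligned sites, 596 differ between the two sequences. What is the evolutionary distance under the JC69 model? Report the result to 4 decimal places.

0.2457

p = 596/2845 ≈ 0.20949.
d = −(3/4) ln(1 − 4p/3) = −0.75 ln(1 − 0.27932) = −0.75 ln(0.72068)
  = −0.75 × (-0.327560) = 0.245670 substitutions/site.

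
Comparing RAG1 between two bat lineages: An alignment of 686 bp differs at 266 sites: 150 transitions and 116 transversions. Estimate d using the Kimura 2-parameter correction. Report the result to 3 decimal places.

P = 150/686 ≈ 0.218659 and Q = 116/686 ≈ 0.169096.
Under the Kimura two-parameter model, d = −½ ln(1 − 2P − Q) − ¼ ln(1 − 2Q).
1 − 2P − Q = 0.393586, giving −½ ln(0.393586) = 0.466228.
1 − 2Q = 0.661808, giving −¼ ln(0.661808) = 0.103195.
d = 0.466228 + 0.103195 = 0.569423.

0.569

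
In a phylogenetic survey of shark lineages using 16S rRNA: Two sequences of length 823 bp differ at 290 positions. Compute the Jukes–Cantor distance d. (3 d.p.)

0.476

p = 290/823 ≈ 0.352369.
d = −(3/4) ln(1 − 4p/3) = −0.75 ln(1 − 0.469825) = −0.75 ln(0.530175)
  = −0.75 × (-0.634548) = 0.475911 substitutions/site.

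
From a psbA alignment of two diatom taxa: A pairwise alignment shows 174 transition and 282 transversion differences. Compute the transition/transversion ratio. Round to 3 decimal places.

R = 174/282 = 0.617021… ≈ 0.617 (to 3 d.p.).

0.617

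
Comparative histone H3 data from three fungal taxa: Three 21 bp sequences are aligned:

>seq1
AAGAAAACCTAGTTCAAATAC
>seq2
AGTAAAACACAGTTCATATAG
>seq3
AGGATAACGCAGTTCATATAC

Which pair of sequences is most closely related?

seq2 and seq3

seq1–seq2: 6/21 differ, p = 0.286, d = 0.360.
seq1–seq3: 5/21 differ, p = 0.238, d = 0.286.
seq2–seq3: 4/21 differ, p = 0.190, d = 0.220.
The smallest distance is between seq2 and seq3.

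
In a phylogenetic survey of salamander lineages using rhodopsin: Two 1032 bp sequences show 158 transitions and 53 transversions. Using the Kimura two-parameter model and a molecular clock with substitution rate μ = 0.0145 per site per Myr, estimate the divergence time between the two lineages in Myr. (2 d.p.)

8.56

P = 158/1032 ≈ 0.153101 and Q = 53/1032 ≈ 0.051357.
Under the Kimura two-parameter model, d = −½ ln(1 − 2P − Q) − ¼ ln(1 − 2Q).
1 − 2P − Q = 0.642441, giving −½ ln(0.642441) = 0.221240.
1 − 2Q = 0.897286, giving −¼ ln(0.897286) = 0.027095.
d = 0.221240 + 0.027095 = 0.248335.
Under a molecular clock d = 2μt, so t = d/(2μ) = 0.248335 / (2 × 0.0145) = 8.56 Myr.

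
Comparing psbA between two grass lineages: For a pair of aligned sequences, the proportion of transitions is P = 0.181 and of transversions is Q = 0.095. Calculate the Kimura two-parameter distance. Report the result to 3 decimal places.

Under the Kimura two-parameter model, d = −½ ln(1 − 2P − Q) − ¼ ln(1 − 2Q).
1 − 2P − Q = 0.543, giving −½ ln(0.543) = 0.305323.
1 − 2Q = 0.81, giving −¼ ln(0.81) = 0.052680.
d = 0.305323 + 0.052680 = 0.358003.

0.358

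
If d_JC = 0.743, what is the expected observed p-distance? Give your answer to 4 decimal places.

p = (3/4)(1 − e^(−4d/3)) = 0.75 × (1 − e^(-0.990667)) = 0.75 × (1 − 0.371329) = 0.471503.

0.4715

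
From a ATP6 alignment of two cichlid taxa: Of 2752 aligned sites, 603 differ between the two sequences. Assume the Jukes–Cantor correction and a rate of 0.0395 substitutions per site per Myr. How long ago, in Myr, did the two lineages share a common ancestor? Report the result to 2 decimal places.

3.28

p = 603/2752 ≈ 0.219113.
d = −(3/4) ln(1 − 4p/3) = −0.75 ln(1 − 0.292151) = −0.75 ln(0.707849)
  = −0.75 × (-0.345524) = 0.259143 substitutions/site.
Under a molecular clock d = 2μt, so t = d/(2μ) = 0.259143 / (2 × 0.0395) = 3.28 Myr.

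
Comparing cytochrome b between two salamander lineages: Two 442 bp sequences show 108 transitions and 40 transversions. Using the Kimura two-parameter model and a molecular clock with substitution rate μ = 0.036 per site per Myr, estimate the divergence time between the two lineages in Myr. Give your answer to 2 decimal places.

6.70

P = 108/442 ≈ 0.244344 and Q = 40/442 ≈ 0.090498.
Under the Kimura two-parameter model, d = −½ ln(1 − 2P − Q) − ¼ ln(1 − 2Q).
1 − 2P − Q = 0.420814, giving −½ ln(0.420814) = 0.432782.
1 − 2Q = 0.819004, giving −¼ ln(0.819004) = 0.049917.
d = 0.432782 + 0.049917 = 0.482699.
Under a molecular clock d = 2μt, so t = d/(2μ) = 0.482699 / (2 × 0.036) = 6.70 Myr.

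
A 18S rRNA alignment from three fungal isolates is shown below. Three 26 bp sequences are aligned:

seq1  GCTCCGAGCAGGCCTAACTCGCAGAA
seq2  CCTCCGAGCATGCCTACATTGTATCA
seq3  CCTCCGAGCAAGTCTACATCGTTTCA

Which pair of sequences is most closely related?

seq1–seq2: 8/26 differ, p = 0.308, d = 0.396.
seq1–seq3: 9/26 differ, p = 0.346, d = 0.464.
seq2–seq3: 4/26 differ, p = 0.154, d = 0.172.
The smallest distance is between seq2 and seq3.

seq2 and seq3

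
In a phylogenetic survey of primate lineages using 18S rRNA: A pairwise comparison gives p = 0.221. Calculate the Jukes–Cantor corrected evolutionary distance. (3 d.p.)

0.262

d = −(3/4) ln(1 − 4p/3) = −0.75 ln(1 − 0.294667) = −0.75 ln(0.705333)
  = −0.75 × (-0.349085) = 0.261814 substitutions/site.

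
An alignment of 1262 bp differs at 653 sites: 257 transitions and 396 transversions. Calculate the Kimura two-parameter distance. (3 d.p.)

P = 257/1262 ≈ 0.203645 and Q = 396/1262 ≈ 0.313788.
Under the Kimura two-parameter model, d = −½ ln(1 − 2P − Q) − ¼ ln(1 − 2Q).
1 − 2P − Q = 0.278922, giving −½ ln(0.278922) = 0.638412.
1 − 2Q = 0.372424, giving −¼ ln(0.372424) = 0.246931.
d = 0.638412 + 0.246931 = 0.885343.

0.885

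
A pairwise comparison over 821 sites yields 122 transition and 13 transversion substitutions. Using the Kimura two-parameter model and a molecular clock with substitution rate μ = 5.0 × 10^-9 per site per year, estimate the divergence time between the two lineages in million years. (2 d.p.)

19.58

P = 122/821 ≈ 0.148599 and Q = 13/821 ≈ 0.015834.
Under the Kimura two-parameter model, d = −½ ln(1 − 2P − Q) − ¼ ln(1 − 2Q).
1 − 2P − Q = 0.686968, giving −½ ln(0.686968) = 0.187734.
1 − 2Q = 0.968332, giving −¼ ln(0.968332) = 0.008045.
d = 0.187734 + 0.008045 = 0.195779.
Under a molecular clock d = 2μt, so t = d/(2μ) = 0.195779 / (2 × 5.0 × 10^-9) = 19.58 million years.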